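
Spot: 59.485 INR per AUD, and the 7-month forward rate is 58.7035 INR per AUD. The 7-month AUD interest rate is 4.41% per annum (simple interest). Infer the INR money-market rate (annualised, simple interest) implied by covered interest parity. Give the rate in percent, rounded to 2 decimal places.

2.10%

T = 7/12 years.
By CIP, F/S equals the INR-to-AUD growth ratio: 58.7035/59.485 = 0.9868622.
The AUD side grows by 1 + 0.0441×7/12 = 1.025725.
So the INR growth factor = 1.0122492.
r = (1.0122492 − 1)/(7/12) = 0.020999 → 2.10%.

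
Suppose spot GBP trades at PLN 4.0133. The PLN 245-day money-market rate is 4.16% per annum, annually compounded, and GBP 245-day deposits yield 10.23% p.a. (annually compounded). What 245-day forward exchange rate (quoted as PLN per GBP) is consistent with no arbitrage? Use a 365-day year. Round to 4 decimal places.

T = 245/365 years.
Growth of 1 PLN over T: (1 + 0.0416)^(245/365) = 1.0277358.
GBP accumulates by (1 + 0.1023)^(245/365) = 1.0675618.
CIP: F = S · (grow PLN)/(grow GBP) = 4.0133 × 1.0277358/1.0675618 = 3.863582 PLN per GBP.

3.8636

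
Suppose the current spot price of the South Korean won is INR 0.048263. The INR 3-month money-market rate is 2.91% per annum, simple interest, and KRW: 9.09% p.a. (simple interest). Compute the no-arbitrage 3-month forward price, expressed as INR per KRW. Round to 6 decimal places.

T = 3/12 years.
Growth of 1 INR over T: 1 + 0.0291×3/12 = 1.007275.
Growth of 1 KRW over T: 1 + 0.0909×3/12 = 1.022725.
CIP: F = S · (grow INR)/(grow KRW) = 0.048263 × 1.007275/1.022725 = 0.04753391 INR per KRW.

0.047534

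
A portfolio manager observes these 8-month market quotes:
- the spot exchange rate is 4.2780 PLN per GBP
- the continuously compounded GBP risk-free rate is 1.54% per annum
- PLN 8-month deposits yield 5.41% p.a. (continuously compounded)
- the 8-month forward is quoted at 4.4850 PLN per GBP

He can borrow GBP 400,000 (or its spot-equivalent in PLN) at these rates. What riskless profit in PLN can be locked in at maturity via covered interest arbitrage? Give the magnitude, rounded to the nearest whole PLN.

PLN 38,470

T = 8/12 years.
Invest the GBP and cover forward: 400,000 × 1.01031955 × 4.4850 = PLN 1,812,513.27.
Convert at spot and invest in PLN: 400,000 × 4.2780 × 1.036724959 = PLN 1,774,043.75.
The quoted forward overvalues GBP, so borrow PLN, buy GBP at spot, deposit the GBP at 1.54%, and sell the proceeds forward at 4.4850.
The gap between the two covered legs is PLN 38,470.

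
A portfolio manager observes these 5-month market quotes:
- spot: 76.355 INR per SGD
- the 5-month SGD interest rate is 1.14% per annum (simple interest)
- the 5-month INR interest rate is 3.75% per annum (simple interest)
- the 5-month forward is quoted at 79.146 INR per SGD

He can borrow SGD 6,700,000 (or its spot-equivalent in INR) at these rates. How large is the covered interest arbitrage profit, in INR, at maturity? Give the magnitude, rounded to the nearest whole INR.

T = 5/12 years.
Invest the SGD and cover forward: 6,700,000 × 1.004750 × 79.146 = INR 532,797,021.45.
Convert at spot and invest in INR: 6,700,000 × 76.355 × 1.015625 = INR 519,571,914.06.
The quoted forward overvalues SGD, so borrow INR, buy SGD at spot, deposit the SGD at 1.14%, and sell the proceeds forward at 79.146.
Arbitrage profit = |532,797,021.45 − 519,571,914.06| = INR 13,225,107.

INR 13,225,107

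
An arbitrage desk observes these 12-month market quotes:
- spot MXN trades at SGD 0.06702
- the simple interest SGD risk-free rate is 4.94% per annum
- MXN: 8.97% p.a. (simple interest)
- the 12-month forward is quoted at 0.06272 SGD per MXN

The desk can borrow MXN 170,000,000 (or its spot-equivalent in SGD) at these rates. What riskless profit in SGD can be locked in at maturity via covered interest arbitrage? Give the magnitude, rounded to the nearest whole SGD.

SGD 337,417

T = 1 year.
Keep in MXN, deliver into the forward: 170,000,000·1.089700·0.06272 = SGD 11,618,817.28.
Swap to SGD now, deposit: 170,000,000·0.06702·1.049400 = SGD 11,956,233.96.
The quoted forward undervalues MXN, so borrow MXN, convert to SGD at spot, deposit the SGD at 4.94%, and buy MXN forward at 0.06272 to cover the loan.
Arbitrage profit = |11,618,817.28 − 11,956,233.96| = SGD 337,417.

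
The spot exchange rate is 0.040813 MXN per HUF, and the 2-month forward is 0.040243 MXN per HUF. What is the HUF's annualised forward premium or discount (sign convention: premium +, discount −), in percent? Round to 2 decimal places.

T = 2/12 years.
Period premium: (0.040243 − 0.040813)/0.040813 = -0.0139661.
Annualise by dividing by T: -0.0139661 / (2/12) = -0.083797 → -8.38%.

-8.38%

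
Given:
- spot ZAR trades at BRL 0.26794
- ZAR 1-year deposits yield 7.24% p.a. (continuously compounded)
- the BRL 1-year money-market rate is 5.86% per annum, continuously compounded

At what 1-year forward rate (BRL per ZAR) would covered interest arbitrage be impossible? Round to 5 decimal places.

0.26427

T = 1 year.
BRL accumulates by e^(0.0586×1) = 1.060351.
ZAR accumulates by e^(0.0724×1) = 1.0750853.
So F = 0.26794 × 1.060351 / 1.0750853 = 0.2642678 (BRL/ZAR).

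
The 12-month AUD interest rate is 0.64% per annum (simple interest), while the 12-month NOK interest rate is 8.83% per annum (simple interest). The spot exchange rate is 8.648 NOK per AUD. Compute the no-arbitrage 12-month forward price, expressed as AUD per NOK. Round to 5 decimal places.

0.10693

T = 1 year.
NOK growth factor: 1 + 0.0883×1 = 1.088300.
AUD accumulates by 1 + 0.0064×1 = 1.006400.
So F = 8.648 × 1.088300 / 1.006400 = 9.351767 (NOK/AUD).
Quoted the other way: 1/9.351767 = 0.10693 AUD per NOK.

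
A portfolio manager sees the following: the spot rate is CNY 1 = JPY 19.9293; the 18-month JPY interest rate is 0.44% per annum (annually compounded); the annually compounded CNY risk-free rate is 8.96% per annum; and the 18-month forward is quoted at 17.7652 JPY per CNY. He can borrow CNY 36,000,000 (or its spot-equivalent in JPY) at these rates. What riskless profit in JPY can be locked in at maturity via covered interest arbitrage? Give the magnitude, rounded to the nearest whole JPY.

JPY 5,204,705

T = 18/12 years.
Route A — deposit CNY, sell forward: 36,000,000 × 1.13736704855 × 17.7652 = JPY 727,399,911.27.
Route B — convert at spot, deposit JPY: 36,000,000 × 19.9293 × 1.00660725468 = JPY 722,195,206.58.
The quoted forward overvalues CNY, so borrow JPY, buy CNY at spot, deposit the CNY at 8.96%, and sell the proceeds forward at 17.7652.
Profit = 727,399,911.27 − 722,195,206.58 = JPY 5,204,705.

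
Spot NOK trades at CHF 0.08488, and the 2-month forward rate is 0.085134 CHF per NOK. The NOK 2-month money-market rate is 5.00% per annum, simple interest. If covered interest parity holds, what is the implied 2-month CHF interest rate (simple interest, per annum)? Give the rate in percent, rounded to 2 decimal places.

T = 2/12 years.
By CIP, F/S equals the CHF-to-NOK growth ratio: 0.085134/0.08488 = 1.0029925.
The NOK side grows by 1 + 0.0500×2/12 = 1.0083333.
That pins the CHF growth at 1.0113507.
(1.0113507 − 1)/T = 0.068104, i.e. 6.81%.

6.81%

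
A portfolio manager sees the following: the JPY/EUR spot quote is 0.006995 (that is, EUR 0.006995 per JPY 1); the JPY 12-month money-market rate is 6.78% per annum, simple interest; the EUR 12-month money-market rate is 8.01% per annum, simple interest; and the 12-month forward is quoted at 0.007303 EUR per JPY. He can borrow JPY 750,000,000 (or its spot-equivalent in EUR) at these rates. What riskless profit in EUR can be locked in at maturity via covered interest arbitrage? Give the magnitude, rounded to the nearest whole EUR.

EUR 182,133

T = 1 year.
Route A — deposit JPY, sell forward: 750,000,000 × 1.067800 × 0.007303 = EUR 5,848,607.55.
Route B — convert at spot, deposit EUR: 750,000,000 × 0.006995 × 1.080100 = EUR 5,666,474.63.
The quoted forward overvalues JPY, so borrow EUR, buy JPY at spot, deposit the JPY at 6.78%, and sell the proceeds forward at 0.007303.
Arbitrage profit = |5,848,607.55 − 5,666,474.63| = EUR 182,133.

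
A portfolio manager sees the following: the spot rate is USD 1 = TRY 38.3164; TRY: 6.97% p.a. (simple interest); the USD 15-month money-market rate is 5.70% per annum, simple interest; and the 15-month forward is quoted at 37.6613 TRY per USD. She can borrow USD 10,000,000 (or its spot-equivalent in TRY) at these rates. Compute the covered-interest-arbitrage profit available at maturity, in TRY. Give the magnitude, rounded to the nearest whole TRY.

T = 15/12 years.
Invest the USD and cover forward: 10,000,000 × 1.071250 × 37.6613 = TRY 403,446,676.25.
Convert at spot and invest in TRY: 10,000,000 × 38.3164 × 1.087125 = TRY 416,547,163.50.
The quoted forward undervalues USD, so borrow USD, convert to TRY at spot, deposit the TRY at 6.97%, and buy USD forward at 37.6613 to cover the loan.
The gap between the two covered legs is TRY 13,100,487.

TRY 13,100,487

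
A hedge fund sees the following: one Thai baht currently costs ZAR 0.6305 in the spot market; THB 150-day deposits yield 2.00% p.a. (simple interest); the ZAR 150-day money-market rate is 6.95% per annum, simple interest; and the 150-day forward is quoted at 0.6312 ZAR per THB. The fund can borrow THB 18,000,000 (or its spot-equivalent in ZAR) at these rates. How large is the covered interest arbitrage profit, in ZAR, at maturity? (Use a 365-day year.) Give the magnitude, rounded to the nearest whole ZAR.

ZAR 218,163

T = 150/365 years.
Invest the THB and cover forward: 18,000,000 × 1.0082191781 × 0.6312 = ZAR 11,454,983.01.
Convert at spot and invest in ZAR: 18,000,000 × 0.6305 × 1.0285616438 = ZAR 11,673,146.10.
The quoted forward undervalues THB, so borrow THB, convert to ZAR at spot, deposit the ZAR at 6.95%, and buy THB forward at 0.6312 to cover the loan.
The gap between the two covered legs is ZAR 218,163.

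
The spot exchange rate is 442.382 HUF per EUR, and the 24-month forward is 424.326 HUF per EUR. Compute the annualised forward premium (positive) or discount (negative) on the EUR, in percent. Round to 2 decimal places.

T = 2 years.
Period premium: (424.326 − 442.382)/442.382 = -0.0408154.
×(1/T) gives -2.04% p.a.

-2.04%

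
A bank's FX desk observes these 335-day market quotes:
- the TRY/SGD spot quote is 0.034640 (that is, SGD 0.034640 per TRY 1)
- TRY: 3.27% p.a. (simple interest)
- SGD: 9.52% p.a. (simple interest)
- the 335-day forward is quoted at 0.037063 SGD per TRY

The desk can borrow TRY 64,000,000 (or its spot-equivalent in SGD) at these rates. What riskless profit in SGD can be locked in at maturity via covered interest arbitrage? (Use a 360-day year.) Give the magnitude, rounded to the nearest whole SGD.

SGD 30,853

T = 335/360 years.
Invest the TRY and cover forward: 64,000,000 × 1.030429167 × 0.037063 = SGD 2,444,210.96.
Convert at spot and invest in SGD: 64,000,000 × 0.034640 × 1.088588889 = SGD 2,413,358.02.
The quoted forward overvalues TRY, so borrow SGD, buy TRY at spot, deposit the TRY at 3.27%, and sell the proceeds forward at 0.037063.
The gap between the two covered legs is SGD 30,853.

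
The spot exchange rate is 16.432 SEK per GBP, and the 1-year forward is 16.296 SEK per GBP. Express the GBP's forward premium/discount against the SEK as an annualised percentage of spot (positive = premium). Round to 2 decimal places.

-0.83%

T = 1 year.
(F − S)/S = (16.296 − 16.432)/16.432 = -0.0082765.
×(1/T) gives -0.83% p.a.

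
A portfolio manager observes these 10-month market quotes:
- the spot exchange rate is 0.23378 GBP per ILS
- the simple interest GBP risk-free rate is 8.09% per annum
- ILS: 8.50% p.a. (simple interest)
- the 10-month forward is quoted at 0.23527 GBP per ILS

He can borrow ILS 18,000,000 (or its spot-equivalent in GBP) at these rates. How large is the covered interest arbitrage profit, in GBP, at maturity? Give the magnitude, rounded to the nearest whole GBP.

T = 10/12 years.
Route A — deposit ILS, sell forward: 18,000,000 × 1.070833333 × 0.23527 = GBP 4,534,829.25.
Route B — convert at spot, deposit GBP: 18,000,000 × 0.23378 × 1.067416667 = GBP 4,491,732.03.
The quoted forward overvalues ILS, so borrow GBP, buy ILS at spot, deposit the ILS at 8.50%, and sell the proceeds forward at 0.23527.
Profit = 4,534,829.25 − 4,491,732.03 = GBP 43,097.

GBP 43,097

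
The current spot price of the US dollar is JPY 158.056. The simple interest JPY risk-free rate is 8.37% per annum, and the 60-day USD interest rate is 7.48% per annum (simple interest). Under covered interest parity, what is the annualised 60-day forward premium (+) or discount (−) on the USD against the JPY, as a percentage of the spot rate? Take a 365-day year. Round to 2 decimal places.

+0.88%

T = 60/365 years.
F = S · g_JPY/g_USD = 158.056 × 1.0137589/1.0122959 = 158.284427.
(F − S)/S ÷ T = (158.284427 − 158.056)/158.056/(60/365) = 0.008792 → 0.88%.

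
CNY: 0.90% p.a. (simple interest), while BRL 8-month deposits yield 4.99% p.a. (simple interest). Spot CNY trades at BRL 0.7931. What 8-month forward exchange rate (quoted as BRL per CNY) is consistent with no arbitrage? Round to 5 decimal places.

0.81460

T = 8/12 years.
BRL accumulates by 1 + 0.0499×8/12 = 1.0332667.
Growth of 1 CNY over T: 1 + 0.0090×8/12 = 1.006000.
CIP: F = S · (grow BRL)/(grow CNY) = 0.7931 × 1.0332667/1.006000 = 0.8145962 BRL per CNY.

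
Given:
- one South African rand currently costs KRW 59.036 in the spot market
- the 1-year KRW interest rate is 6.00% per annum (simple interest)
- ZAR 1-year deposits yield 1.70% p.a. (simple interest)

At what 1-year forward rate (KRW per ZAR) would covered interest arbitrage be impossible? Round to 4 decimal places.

61.5321

T = 1 year.
KRW accumulates by 1 + 0.0600×1 = 1.060000.
ZAR growth factor: 1 + 0.0170×1 = 1.017000.
So F = 59.036 × 1.060000 / 1.017000 = 61.532114 (KRW/ZAR).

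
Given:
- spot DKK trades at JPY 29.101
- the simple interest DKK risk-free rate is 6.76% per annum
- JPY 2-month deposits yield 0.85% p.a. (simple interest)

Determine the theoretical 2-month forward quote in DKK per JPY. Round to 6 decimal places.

T = 2/12 years.
JPY accumulates by 1 + 0.0085×2/12 = 1.0014167.
DKK accumulates by 1 + 0.0676×2/12 = 1.0112667.
CIP: F = S · (grow JPY)/(grow DKK) = 29.101 × 1.0014167/1.0112667 = 28.81755 JPY per DKK.
Quoted the other way: 1/28.81755 = 0.034701 DKK per JPY.

0.034701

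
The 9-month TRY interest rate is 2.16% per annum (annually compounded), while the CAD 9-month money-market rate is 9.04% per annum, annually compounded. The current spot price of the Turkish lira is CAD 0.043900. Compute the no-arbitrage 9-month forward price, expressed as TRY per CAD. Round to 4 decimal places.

T = 9/12 years.
CAD growth factor: (1 + 0.0904)^(9/12) = 1.06706133.
TRY growth factor: (1 + 0.0216)^(9/12) = 1.01615665.
Forward (CAD per TRY) = 0.0439 × 1.06706133 / 1.01615665 = 0.046099184.
Quoted the other way: 1/0.046099184 = 21.6924 TRY per CAD.

21.6924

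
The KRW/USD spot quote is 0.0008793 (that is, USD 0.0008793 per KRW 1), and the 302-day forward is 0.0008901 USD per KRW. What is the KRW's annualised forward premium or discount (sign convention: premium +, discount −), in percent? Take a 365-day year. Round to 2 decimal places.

+1.48%

T = 302/365 years.
(F − S)/S = (0.0008901 − 0.0008793)/0.0008793 = 0.0122825.
Annualise by dividing by T: 0.0122825 / (302/365) = 0.014845 → 1.48%.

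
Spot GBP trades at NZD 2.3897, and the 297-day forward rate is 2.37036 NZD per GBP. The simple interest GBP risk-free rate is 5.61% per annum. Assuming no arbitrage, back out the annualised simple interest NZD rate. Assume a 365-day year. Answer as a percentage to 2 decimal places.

4.57%

T = 297/365 years.
F/S = 2.37036/2.3897 = 0.9919069 = (growth of NZD) / (growth of GBP).
GBP growth factor: 1 + 0.0561×297/365 = 1.0456485.
So the NZD growth factor = 1.037186.
r = (1.037186 − 1)/(297/365) = 0.045700 → 4.57%.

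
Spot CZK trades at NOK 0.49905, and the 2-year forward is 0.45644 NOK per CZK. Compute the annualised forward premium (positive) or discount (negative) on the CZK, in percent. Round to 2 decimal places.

T = 2 years.
CZK trades forward at -8.53822% vs spot over the period.
Annualise by dividing by T: -0.0853822 / 2 = -0.042691 → -4.27%.

-4.27%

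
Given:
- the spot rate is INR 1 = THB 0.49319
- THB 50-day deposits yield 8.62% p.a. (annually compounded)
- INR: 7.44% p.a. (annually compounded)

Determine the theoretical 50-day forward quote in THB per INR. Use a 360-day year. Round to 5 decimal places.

0.49394

T = 50/360 years.
Growth of 1 THB over T: (1 + 0.0862)^(50/360) = 1.0115503.
INR growth factor: (1 + 0.0744)^(50/360) = 1.0100168.
CIP: F = S · (grow THB)/(grow INR) = 0.49319 × 1.0115503/1.0100168 = 0.4939388 THB per INR.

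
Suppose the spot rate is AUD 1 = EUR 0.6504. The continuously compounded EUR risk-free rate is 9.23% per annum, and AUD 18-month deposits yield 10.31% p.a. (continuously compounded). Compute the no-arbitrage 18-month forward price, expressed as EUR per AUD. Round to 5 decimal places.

0.63995

T = 18/12 years.
Growth of 1 EUR over T: e^(0.0923×18/12) = 1.1484923.
AUD growth factor: e^(0.1031×18/12) = 1.1672494.
So F = 0.6504 × 1.1484923 / 1.1672494 = 0.6399484 (EUR/AUD).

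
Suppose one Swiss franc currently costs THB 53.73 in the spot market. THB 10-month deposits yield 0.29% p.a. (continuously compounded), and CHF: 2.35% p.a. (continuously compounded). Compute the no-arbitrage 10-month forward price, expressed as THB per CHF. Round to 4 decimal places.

52.8155

T = 10/12 years.
THB growth factor: e^(0.0029×10/12) = 1.00241959.
Growth of 1 CHF over T: e^(0.0235×10/12) = 1.01977634.
Forward (THB per CHF) = 53.73 × 1.00241959 / 1.01977634 = 52.815507.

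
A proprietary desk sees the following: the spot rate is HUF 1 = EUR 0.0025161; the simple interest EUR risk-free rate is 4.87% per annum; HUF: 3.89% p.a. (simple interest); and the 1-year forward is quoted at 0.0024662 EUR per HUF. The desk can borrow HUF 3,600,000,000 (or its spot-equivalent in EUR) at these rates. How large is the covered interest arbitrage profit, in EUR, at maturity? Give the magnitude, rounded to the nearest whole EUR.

T = 1 year.
Route A — deposit HUF, sell forward: 3,600,000,000 × 1.038900 × 0.0024662 = EUR 9,223,686.65.
Route B — convert at spot, deposit EUR: 3,600,000,000 × 0.0025161 × 1.048700 = EUR 9,499,082.65.
The quoted forward undervalues HUF, so borrow HUF, convert to EUR at spot, deposit the EUR at 4.87%, and buy HUF forward at 0.0024662 to cover the loan.
Arbitrage profit = |9,223,686.65 − 9,499,082.65| = EUR 275,396.

EUR 275,396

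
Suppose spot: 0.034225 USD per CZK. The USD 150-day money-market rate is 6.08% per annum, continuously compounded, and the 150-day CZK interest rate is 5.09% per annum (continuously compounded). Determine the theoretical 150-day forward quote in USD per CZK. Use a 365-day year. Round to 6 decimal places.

T = 150/365 years.
USD growth factor: e^(0.0608×150/365) = 1.0253011.
CZK accumulates by e^(0.0509×150/365) = 1.0211381.
Forward (USD per CZK) = 0.034225 × 1.0253011 / 1.0211381 = 0.03436453.

0.034365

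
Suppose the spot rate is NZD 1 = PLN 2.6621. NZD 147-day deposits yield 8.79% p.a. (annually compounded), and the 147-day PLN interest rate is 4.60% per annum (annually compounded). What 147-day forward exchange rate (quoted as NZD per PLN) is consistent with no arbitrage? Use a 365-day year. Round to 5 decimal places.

0.38163

T = 147/365 years.
PLN growth factor: (1 + 0.0460)^(147/365) = 1.0182776.
Growth of 1 NZD over T: (1 + 0.0879)^(147/365) = 1.0345127.
So F = 2.6621 × 1.0182776 / 1.0345127 = 2.620322 (PLN/NZD).
Invert for NZD per PLN: 1 / 2.620322 = 0.38163.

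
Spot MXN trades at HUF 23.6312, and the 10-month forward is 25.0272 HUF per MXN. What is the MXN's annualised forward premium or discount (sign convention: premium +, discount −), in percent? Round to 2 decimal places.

+7.09%

T = 10/12 years.
(F − S)/S = (25.0272 − 23.6312)/23.6312 = 0.0590744.
×(1/T) gives 7.09% p.a.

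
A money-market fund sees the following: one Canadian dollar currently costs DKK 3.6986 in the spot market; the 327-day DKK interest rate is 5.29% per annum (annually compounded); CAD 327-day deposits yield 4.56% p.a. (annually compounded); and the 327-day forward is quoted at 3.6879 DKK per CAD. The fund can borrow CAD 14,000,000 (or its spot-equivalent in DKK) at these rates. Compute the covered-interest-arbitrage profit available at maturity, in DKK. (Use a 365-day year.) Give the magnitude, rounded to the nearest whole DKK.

DKK 492,859

T = 327/365 years.
Invest the CAD and cover forward: 14,000,000 × 1.0407572204 × 3.6879 = DKK 53,734,919.74.
Convert at spot and invest in DKK: 14,000,000 × 3.6986 × 1.0472645702 = DKK 54,227,778.35.
The quoted forward undervalues CAD, so borrow CAD, convert to DKK at spot, deposit the DKK at 5.29%, and buy CAD forward at 3.6879 to cover the loan.
The gap between the two covered legs is DKK 492,859.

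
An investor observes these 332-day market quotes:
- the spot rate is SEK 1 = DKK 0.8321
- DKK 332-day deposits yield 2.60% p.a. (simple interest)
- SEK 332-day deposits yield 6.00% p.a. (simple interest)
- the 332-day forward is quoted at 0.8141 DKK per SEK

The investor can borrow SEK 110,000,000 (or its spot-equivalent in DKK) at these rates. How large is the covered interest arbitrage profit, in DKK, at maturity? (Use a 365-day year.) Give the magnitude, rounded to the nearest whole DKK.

T = 332/365 years.
Route A — deposit SEK, sell forward: 110,000,000 × 1.0545753425 × 0.8141 = DKK 94,438,276.50.
Route B — convert at spot, deposit DKK: 110,000,000 × 0.8321 × 1.0236493151 = DKK 93,695,645.46.
The quoted forward overvalues SEK, so borrow DKK, buy SEK at spot, deposit the SEK at 6.00%, and sell the proceeds forward at 0.8141.
Arbitrage profit = |94,438,276.50 − 93,695,645.46| = DKK 742,631.

DKK 742,631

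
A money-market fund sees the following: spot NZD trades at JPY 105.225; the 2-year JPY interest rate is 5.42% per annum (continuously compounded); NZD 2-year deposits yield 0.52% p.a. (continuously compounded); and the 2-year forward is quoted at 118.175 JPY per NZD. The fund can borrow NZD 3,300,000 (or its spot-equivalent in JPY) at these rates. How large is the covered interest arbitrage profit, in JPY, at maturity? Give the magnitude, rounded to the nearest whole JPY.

T = 2 years.
Invest the NZD and cover forward: 3,300,000 × 1.01045426797 × 118.175 = JPY 394,054,429.29.
Convert at spot and invest in JPY: 3,300,000 × 105.225 × 1.11449345362 = JPY 386,999,493.07.
The quoted forward overvalues NZD, so borrow JPY, buy NZD at spot, deposit the NZD at 0.52%, and sell the proceeds forward at 118.175.
Profit = 394,054,429.29 − 386,999,493.07 = JPY 7,054,936.

JPY 7,054,936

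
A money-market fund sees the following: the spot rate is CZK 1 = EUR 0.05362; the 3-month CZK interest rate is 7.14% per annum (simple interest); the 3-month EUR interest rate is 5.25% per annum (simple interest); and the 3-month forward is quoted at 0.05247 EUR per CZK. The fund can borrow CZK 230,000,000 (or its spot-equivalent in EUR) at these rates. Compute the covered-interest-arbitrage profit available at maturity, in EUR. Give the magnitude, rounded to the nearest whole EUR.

EUR 210,950

T = 3/12 years.
Keep in CZK, deliver into the forward: 230,000,000·1.017850·0.05247 = EUR 12,283,515.59.
Swap to EUR now, deposit: 230,000,000·0.05362·1.013125 = EUR 12,494,465.38.
The quoted forward undervalues CZK, so borrow CZK, convert to EUR at spot, deposit the EUR at 5.25%, and buy CZK forward at 0.05247 to cover the loan.
Profit = 12,494,465.38 − 12,283,515.59 = EUR 210,950.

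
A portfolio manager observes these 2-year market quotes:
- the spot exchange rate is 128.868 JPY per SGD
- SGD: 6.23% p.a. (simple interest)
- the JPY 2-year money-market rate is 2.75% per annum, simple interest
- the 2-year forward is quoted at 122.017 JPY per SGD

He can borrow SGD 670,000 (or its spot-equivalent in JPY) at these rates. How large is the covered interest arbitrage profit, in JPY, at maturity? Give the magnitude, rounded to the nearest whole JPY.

JPY 847,267

T = 2 years.
Invest the SGD and cover forward: 670,000 × 1.124600 × 122.017 = JPY 91,937,613.19.
Convert at spot and invest in JPY: 670,000 × 128.868 × 1.055000 = JPY 91,090,345.80.
The quoted forward overvalues SGD, so borrow JPY, buy SGD at spot, deposit the SGD at 6.23%, and sell the proceeds forward at 122.017.
The gap between the two covered legs is JPY 847,267.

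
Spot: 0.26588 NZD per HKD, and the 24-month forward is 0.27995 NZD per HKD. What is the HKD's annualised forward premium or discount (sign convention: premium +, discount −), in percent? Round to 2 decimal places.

T = 2 years.
Period premium: (0.27995 − 0.26588)/0.26588 = 0.0529186.
Annualise by dividing by T: 0.0529186 / 2 = 0.026459 → 2.65%.

+2.65%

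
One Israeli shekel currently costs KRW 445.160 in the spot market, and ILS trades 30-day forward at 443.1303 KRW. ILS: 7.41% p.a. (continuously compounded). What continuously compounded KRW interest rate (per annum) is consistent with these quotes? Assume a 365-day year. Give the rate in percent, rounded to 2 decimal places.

T = 30/365 years.
F/S = 443.1303/445.16 = 0.9954405 = (growth of KRW) / (growth of ILS).
The ILS side grows by e^(0.0741×30/365) = 1.006109.
So the KRW growth factor = 1.0015216.
r = ln(1.0015216)/(30/365) = 0.018499 → 1.85%.

1.85%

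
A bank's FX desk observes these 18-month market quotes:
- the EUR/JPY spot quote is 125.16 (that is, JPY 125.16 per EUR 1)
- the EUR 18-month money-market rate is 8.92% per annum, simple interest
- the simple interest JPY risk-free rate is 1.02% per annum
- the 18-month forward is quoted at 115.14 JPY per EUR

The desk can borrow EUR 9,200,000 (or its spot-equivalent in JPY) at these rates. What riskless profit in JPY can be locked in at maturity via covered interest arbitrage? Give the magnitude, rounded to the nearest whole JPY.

T = 18/12 years.
Route A — deposit EUR, sell forward: 9,200,000 × 1.133800 × 115.14 = JPY 1,201,020,734.40.
Route B — convert at spot, deposit JPY: 9,200,000 × 125.16 × 1.015300 = JPY 1,169,089,521.60.
The quoted forward overvalues EUR, so borrow JPY, buy EUR at spot, deposit the EUR at 8.92%, and sell the proceeds forward at 115.14.
The gap between the two covered legs is JPY 31,931,213.

JPY 31,931,213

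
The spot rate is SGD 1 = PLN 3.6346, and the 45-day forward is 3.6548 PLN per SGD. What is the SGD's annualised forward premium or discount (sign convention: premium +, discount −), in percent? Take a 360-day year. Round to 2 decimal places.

T = 45/360 years.
(F − S)/S = (3.6548 − 3.6346)/3.6346 = 0.0055577.
Per annum: 0.0055577 / (45/360) = 0.044462 = 4.45%.

+4.45%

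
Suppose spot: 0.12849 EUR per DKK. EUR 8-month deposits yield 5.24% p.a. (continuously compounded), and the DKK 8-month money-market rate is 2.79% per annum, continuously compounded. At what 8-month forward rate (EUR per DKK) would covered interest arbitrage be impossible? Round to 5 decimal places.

0.13061

T = 8/12 years.
EUR accumulates by e^(0.0524×8/12) = 1.0355507.
DKK accumulates by e^(0.0279×8/12) = 1.0187741.
Forward (EUR per DKK) = 0.12849 × 1.0355507 / 1.0187741 = 0.1306059.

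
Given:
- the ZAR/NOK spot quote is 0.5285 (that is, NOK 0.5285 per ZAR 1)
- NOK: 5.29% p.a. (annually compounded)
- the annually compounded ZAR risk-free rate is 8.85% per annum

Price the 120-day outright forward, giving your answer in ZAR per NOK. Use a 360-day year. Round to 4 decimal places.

T = 120/360 years.
NOK growth factor: (1 + 0.0529)^(120/360) = 1.0173312.
ZAR accumulates by (1 + 0.0885)^(120/360) = 1.0286702.
CIP: F = S · (grow NOK)/(grow ZAR) = 0.5285 × 1.0173312/1.0286702 = 0.5226744 NOK per ZAR.
Quoted the other way: 1/0.5226744 = 1.9132 ZAR per NOK.

1.9132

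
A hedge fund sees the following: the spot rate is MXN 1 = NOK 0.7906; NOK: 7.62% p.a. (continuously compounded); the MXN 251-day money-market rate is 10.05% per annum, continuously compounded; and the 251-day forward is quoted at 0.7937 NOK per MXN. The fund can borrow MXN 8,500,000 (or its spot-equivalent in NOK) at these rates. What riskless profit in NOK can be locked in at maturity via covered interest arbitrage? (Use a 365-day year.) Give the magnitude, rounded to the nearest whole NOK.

NOK 147,567

T = 251/365 years.
Keep in MXN, deliver into the forward: 8,500,000·1.071555101·0.7937 = NOK 7,229,192.91.
Swap to NOK now, deposit: 8,500,000·0.7906·1.053797755 = NOK 7,081,626.29.
The quoted forward overvalues MXN, so borrow NOK, buy MXN at spot, deposit the MXN at 10.05%, and sell the proceeds forward at 0.7937.
The gap between the two covered legs is NOK 147,567.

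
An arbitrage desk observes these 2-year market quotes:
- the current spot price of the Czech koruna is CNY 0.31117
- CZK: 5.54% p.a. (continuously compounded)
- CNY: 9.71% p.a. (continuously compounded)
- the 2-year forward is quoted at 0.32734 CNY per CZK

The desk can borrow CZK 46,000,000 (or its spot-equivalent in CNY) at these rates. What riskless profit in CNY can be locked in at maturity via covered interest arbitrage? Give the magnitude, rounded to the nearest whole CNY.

T = 2 years.
Route A — deposit CZK, sell forward: 46,000,000 × 1.1171714502 × 0.32734 = CNY 16,821,965.52.
Route B — convert at spot, deposit CNY: 46,000,000 × 0.31117 × 1.2143391265 = CNY 17,381,831.68.
The quoted forward undervalues CZK, so borrow CZK, convert to CNY at spot, deposit the CNY at 9.71%, and buy CZK forward at 0.32734 to cover the loan.
Arbitrage profit = |16,821,965.52 − 17,381,831.68| = CNY 559,866.

CNY 559,866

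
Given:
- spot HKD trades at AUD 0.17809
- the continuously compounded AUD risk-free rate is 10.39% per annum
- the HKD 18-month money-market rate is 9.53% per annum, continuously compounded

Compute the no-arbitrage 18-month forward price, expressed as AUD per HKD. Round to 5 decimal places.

0.18040

T = 18/12 years.
Growth of 1 AUD over T: e^(0.1039×18/12) = 1.1686509.
HKD growth factor: e^(0.0953×18/12) = 1.1536721.
Forward (AUD per HKD) = 0.17809 × 1.1686509 / 1.1536721 = 0.1804022.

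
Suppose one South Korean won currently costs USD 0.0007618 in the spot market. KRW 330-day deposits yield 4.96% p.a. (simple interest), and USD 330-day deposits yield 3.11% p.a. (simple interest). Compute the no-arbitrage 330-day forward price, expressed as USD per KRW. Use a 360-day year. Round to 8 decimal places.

T = 330/360 years.
Growth of 1 USD over T: 1 + 0.0311×330/360 = 1.0285083.
KRW accumulates by 1 + 0.0496×330/360 = 1.0454667.
CIP: F = S · (grow USD)/(grow KRW) = 0.0007618 × 1.0285083/1.0454667 = 0.0007494429 USD per KRW.

0.00074944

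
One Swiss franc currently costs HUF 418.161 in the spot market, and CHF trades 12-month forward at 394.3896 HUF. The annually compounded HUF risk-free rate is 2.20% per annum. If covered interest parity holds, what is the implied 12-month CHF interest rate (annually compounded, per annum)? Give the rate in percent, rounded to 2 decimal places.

8.36%

T = 1 year.
By CIP, F/S equals the HUF-to-CHF growth ratio: 394.3896/418.161 = 0.9431525.
HUF growth factor: (1 + 0.0220)^1 = 1.022000.
So the CHF growth factor = 1.0835999.
Annualise: 1.0835999^(1/1) − 1 = 0.083600 = 8.36%.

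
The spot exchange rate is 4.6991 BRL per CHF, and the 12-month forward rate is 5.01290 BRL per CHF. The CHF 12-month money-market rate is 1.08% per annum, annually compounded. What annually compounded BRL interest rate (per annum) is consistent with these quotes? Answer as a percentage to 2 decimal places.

7.83%

T = 1 year.
By CIP, F/S equals the BRL-to-CHF growth ratio: 5.0129/4.6991 = 1.0667787.
CHF growth factor: (1 + 0.0108)^1 = 1.010800.
That pins the BRL growth at 1.0782999.
Annualise: 1.0782999^(1/1) − 1 = 0.078300 = 7.83%.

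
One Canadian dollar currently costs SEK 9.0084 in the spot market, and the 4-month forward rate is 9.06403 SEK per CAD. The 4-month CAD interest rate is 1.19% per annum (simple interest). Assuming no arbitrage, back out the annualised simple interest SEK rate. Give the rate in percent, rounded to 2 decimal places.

T = 4/12 years.
By CIP, F/S equals the SEK-to-CAD growth ratio: 9.06403/9.0084 = 1.0061753.
The CAD side grows by 1 + 0.0119×4/12 = 1.0039667.
That pins the SEK growth at 1.0101665.
(1.0101665 − 1)/T = 0.030499, i.e. 3.05%.

3.05%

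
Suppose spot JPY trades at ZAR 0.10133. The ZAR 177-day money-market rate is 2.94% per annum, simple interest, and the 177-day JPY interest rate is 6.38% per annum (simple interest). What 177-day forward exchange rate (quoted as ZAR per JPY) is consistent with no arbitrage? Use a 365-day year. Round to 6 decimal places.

0.099690

T = 177/365 years.
ZAR accumulates by 1 + 0.0294×177/365 = 1.014257.
JPY accumulates by 1 + 0.0638×177/365 = 1.0309386.
Forward (ZAR per JPY) = 0.10133 × 1.014257 / 1.0309386 = 0.09969038.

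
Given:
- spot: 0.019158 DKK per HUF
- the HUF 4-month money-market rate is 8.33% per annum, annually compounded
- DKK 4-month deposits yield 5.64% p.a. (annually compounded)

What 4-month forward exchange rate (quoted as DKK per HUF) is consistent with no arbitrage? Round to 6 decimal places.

T = 4/12 years.
DKK growth factor: (1 + 0.0564)^(4/12) = 1.0184572.
HUF growth factor: (1 + 0.0833)^(4/12) = 1.0270295.
Forward (DKK per HUF) = 0.019158 × 1.0184572 / 1.0270295 = 0.01899809.

0.018998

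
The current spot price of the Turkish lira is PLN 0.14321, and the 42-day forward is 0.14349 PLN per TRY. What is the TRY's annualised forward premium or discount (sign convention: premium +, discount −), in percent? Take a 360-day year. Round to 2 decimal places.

+1.68%

T = 42/360 years.
TRY trades forward at +0.19552% vs spot over the period.
Per annum: 0.0019552 / (42/360) = 0.016759 = 1.68%.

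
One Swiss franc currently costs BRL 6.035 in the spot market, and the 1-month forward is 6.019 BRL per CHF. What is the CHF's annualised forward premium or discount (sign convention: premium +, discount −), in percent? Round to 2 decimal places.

T = 1/12 years.
CHF trades forward at -0.26512% vs spot over the period.
Annualise by dividing by T: -0.0026512 / (1/12) = -0.031814 → -3.18%.

-3.18%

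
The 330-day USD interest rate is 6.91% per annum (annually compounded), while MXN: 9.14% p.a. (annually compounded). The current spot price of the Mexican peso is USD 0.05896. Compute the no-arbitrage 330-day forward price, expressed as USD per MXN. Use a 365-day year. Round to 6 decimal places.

T = 330/365 years.
Growth of 1 USD over T: (1 + 0.0691)^(330/365) = 1.062272.
MXN growth factor: (1 + 0.0914)^(330/365) = 1.082285.
CIP: F = S · (grow USD)/(grow MXN) = 0.05896 × 1.062272/1.082285 = 0.05786975 USD per MXN.

0.057870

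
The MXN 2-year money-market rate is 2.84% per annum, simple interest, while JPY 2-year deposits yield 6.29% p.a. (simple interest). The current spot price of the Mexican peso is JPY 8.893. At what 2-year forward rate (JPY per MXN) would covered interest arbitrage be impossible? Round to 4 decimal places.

9.4736

T = 2 years.
JPY accumulates by 1 + 0.0629×2 = 1.125800.
Growth of 1 MXN over T: 1 + 0.0284×2 = 1.056800.
CIP: F = S · (grow JPY)/(grow MXN) = 8.893 × 1.125800/1.056800 = 9.473637 JPY per MXN.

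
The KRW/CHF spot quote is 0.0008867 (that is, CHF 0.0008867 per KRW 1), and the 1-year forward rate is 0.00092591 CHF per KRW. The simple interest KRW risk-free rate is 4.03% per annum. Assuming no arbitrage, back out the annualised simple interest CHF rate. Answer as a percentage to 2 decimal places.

8.63%

T = 1 year.
CIP gives F = S · g_CHF/g_KRW, so g_CHF/g_KRW = 0.00092591/0.0008867 = 1.0442201.
KRW growth factor: 1 + 0.0403×1 = 1.040300.
So the CHF growth factor = 1.0863022.
(1.0863022 − 1)/T = 0.086302, i.e. 8.63%.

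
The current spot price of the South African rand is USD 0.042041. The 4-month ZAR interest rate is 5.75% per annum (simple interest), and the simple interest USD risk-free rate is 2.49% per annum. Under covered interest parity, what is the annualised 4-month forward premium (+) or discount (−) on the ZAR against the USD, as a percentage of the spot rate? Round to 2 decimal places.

-3.20%

T = 4/12 years.
CIP forward (USD per ZAR) = 0.042041 × 1.008300/1.0191667 = 0.041592745.
Annualised premium = (F − S)/S × (1/T) = (0.041592745 − 0.042041)/0.042041 ÷ (4/12) = -3.20%.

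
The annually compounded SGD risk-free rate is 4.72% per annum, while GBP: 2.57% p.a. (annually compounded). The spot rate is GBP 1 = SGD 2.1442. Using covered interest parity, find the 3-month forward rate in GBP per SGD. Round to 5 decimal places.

0.46396

T = 3/12 years.
SGD growth factor: (1 + 0.0472)^(3/12) = 1.0115967.
GBP growth factor: (1 + 0.0257)^(3/12) = 1.006364.
CIP: F = S · (grow SGD)/(grow GBP) = 2.1442 × 1.0115967/1.006364 = 2.155349 SGD per GBP.
Invert for GBP per SGD: 1 / 2.155349 = 0.46396.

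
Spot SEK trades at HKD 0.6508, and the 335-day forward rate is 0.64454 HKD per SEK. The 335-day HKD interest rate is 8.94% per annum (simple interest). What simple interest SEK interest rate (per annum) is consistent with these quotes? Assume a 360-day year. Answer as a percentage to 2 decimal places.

10.07%

T = 335/360 years.
F/S = 0.64454/0.6508 = 0.9903811 = (growth of HKD) / (growth of SEK).
HKD growth factor: 1 + 0.0894×335/360 = 1.0831917.
That pins the SEK growth at 1.093712.
r = (1.093712 − 1)/(335/360) = 0.100705 → 10.07%.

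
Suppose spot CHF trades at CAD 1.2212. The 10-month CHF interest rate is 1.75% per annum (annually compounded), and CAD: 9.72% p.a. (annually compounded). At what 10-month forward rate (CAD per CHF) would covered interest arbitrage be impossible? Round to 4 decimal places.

T = 10/12 years.
Growth of 1 CAD over T: (1 + 0.0972)^(10/12) = 1.0803675.
CHF growth factor: (1 + 0.0175)^(10/12) = 1.0145622.
CIP: F = S · (grow CAD)/(grow CHF) = 1.2212 × 1.0803675/1.0145622 = 1.300408 CAD per CHF.

1.3004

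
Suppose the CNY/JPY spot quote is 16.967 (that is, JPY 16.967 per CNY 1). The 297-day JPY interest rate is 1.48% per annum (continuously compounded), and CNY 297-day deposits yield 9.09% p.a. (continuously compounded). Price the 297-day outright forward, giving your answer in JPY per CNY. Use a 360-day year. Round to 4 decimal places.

T = 297/360 years.
Growth of 1 JPY over T: e^(0.0148×297/360) = 1.01228485.
Growth of 1 CNY over T: e^(0.0909×297/360) = 1.07787607.
CIP: F = S · (grow JPY)/(grow CNY) = 16.967 × 1.01228485/1.07787607 = 15.934519 JPY per CNY.

15.9345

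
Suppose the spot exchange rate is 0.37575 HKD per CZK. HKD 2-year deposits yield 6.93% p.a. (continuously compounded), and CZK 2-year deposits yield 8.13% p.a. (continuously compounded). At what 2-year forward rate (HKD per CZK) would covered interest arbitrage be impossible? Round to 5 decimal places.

T = 2 years.
HKD accumulates by e^(0.0693×2) = 1.1486645.
Growth of 1 CZK over T: e^(0.0813×2) = 1.176566.
So F = 0.37575 × 1.1486645 / 1.176566 = 0.3668393 (HKD/CZK).

0.36684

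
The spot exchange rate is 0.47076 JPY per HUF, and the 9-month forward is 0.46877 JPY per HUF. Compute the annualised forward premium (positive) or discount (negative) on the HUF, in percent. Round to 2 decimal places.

-0.56%

T = 9/12 years.
Period premium: (0.46877 − 0.47076)/0.47076 = -0.0042272.
×(1/T) gives -0.56% p.a.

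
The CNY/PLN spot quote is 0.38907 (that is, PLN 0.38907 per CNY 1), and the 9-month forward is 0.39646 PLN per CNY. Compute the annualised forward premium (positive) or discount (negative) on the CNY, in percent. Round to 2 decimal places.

T = 9/12 years.
Period premium: (0.39646 − 0.38907)/0.38907 = 0.0189940.
Annualise by dividing by T: 0.0189940 / (9/12) = 0.025325 → 2.53%.

+2.53%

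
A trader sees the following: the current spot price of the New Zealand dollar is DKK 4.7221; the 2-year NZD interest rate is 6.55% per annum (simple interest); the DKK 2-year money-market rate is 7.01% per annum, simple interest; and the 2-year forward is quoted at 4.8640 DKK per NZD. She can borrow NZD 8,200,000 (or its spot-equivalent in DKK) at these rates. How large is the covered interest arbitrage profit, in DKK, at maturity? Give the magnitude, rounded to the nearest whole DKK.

T = 2 years.
Invest the NZD and cover forward: 8,200,000 × 1.131000 × 4.8640 = DKK 45,109,708.80.
Convert at spot and invest in DKK: 8,200,000 × 4.7221 × 1.140200 = DKK 44,149,935.04.
The quoted forward overvalues NZD, so borrow DKK, buy NZD at spot, deposit the NZD at 6.55%, and sell the proceeds forward at 4.8640.
Arbitrage profit = |45,109,708.80 − 44,149,935.04| = DKK 959,774.

DKK 959,774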